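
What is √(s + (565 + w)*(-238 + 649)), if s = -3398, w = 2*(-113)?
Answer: √135931 ≈ 368.69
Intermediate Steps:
w = -226
√(s + (565 + w)*(-238 + 649)) = √(-3398 + (565 - 226)*(-238 + 649)) = √(-3398 + 339*411) = √(-3398 + 139329) = √135931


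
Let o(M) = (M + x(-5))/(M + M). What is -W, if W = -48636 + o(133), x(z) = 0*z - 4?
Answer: 12937047/266 ≈ 48636.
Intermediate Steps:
x(z) = -4 (x(z) = 0 - 4 = -4)
o(M) = (-4 + M)/(2*M) (o(M) = (M - 4)/(M + M) = (-4 + M)/((2*M)) = (-4 + M)*(1/(2*M)) = (-4 + M)/(2*M))
W = -12937047/266 (W = -48636 + (½)*(-4 + 133)/133 = -48636 + (½)*(1/133)*129 = -48636 + 129/266 = -12937047/266 ≈ -48636.)
-W = -1*(-12937047/266) = 12937047/266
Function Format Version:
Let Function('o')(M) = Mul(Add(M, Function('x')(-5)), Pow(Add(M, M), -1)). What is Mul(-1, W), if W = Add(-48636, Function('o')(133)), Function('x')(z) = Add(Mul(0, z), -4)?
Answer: Rational(12937047, 266) ≈ 48636.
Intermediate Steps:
Function('x')(z) = -4 (Function('x')(z) = Add(0, -4) = -4)
Function('o')(M) = Mul(Rational(1, 2), Pow(M, -1), Add(-4, M)) (Function('o')(M) = Mul(Add(M, -4), Pow(Add(M, M), -1)) = Mul(Add(-4, M), Pow(Mul(2, M), -1)) = Mul(Add(-4, M), Mul(Rational(1, 2), Pow(M, -1))) = Mul(Rational(1, 2), Pow(M, -1), Add(-4, M)))
W = Rational(-12937047, 266) (W = Add(-48636, Mul(Rational(1, 2), Pow(133, -1), Add(-4, 133))) = Add(-48636, Mul(Rational(1, 2), Rational(1, 133), 129)) = Add(-48636, Rational(129, 266)) = Rational(-12937047, 266) ≈ -48636.)
Mul(-1, W) = Mul(-1, Rational(-12937047, 266)) = Rational(12937047, 266)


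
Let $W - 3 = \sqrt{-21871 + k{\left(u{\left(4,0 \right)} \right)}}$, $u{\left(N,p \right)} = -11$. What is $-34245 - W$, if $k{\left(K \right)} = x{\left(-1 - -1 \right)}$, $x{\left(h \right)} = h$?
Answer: $-34248 - i \sqrt{21871} \approx -34248.0 - 147.89 i$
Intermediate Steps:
$k{\left(K \right)} = 0$ ($k{\left(K \right)} = -1 - -1 = -1 + 1 = 0$)
$W = 3 + i \sqrt{21871}$ ($W = 3 + \sqrt{-21871 + 0} = 3 + \sqrt{-21871} = 3 + i \sqrt{21871} \approx 3.0 + 147.89 i$)
$-34245 - W = -34245 - \left(3 + i \sqrt{21871}\right) = -34248 - i \sqrt{21871}$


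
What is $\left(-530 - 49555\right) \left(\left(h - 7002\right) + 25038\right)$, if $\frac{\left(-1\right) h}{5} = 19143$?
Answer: $3890552715$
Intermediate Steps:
$h = -95715$ ($h = \left(-5\right) 19143 = -95715$)
$\left(-530 - 49555\right) \left(\left(h - 7002\right) + 25038\right) = \left(-530 - 49555\right) \left(\left(-95715 - 7002\right) + 25038\right) = - 50085 \left(\left(-95715 - 7002\right) + 25038\right) = - 50085 \left(-102717 + 25038\right) = \left(-50085\right) \left(-77679\right) = 3890552715$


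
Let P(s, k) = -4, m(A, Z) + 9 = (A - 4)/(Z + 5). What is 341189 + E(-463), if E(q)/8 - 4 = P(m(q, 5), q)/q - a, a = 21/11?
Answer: 1737761121/5093 ≈ 3.4121e+5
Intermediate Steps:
m(A, Z) = -9 + (-4 + A)/(5 + Z) (m(A, Z) = -9 + (A - 4)/(Z + 5) = -9 + (-4 + A)/(5 + Z))
a = 21/11 (a = 21*(1/11) = 21/11 ≈ 1.9091)
E(q) = 184/11 - 32/q (E(q) = 32 + 8*(-4/q - 1*21/11) = 32 + 8*(-4/q - 21/11) = 32 + 8*(-21/11 - 4/q) = 32 + (-168/11 - 32/q) = 184/11 - 32/q)
341189 + E(-463) = 341189 + (184/11 - 32/(-463)) = 341189 + (184/11 - 32*(-1/463)) = 341189 + (184/11 + 32/463) = 341189 + 85544/5093 = 1737761121/5093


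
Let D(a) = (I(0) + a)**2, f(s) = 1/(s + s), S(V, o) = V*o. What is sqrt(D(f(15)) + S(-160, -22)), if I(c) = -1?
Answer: sqrt(3168841)/30 ≈ 59.337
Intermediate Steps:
f(s) = 1/(2*s)
D(a) = (-1 + a)**2
sqrt(D(f(15)) + S(-160, -22)) = sqrt((-1 + (1/2)/15)**2 - 160*(-22)) = sqrt((-1 + (1/2)*(1/15))**2 + 3520) = sqrt((-1 + 1/30)**2 + 3520) = sqrt((-29/30)**2 + 3520) = sqrt(841/900 + 3520) = sqrt(3168841/900) = sqrt(3168841)/30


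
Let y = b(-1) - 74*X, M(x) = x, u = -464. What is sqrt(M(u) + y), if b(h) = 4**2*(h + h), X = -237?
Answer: sqrt(17042) ≈ 130.54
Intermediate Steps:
b(h) = 32*h (b(h) = 16*(2*h) = 32*h)
y = 17506 (y = 32*(-1) - 74*(-237) = -32 + 17538 = 17506)
sqrt(M(u) + y) = sqrt(-464 + 17506) = sqrt(17042)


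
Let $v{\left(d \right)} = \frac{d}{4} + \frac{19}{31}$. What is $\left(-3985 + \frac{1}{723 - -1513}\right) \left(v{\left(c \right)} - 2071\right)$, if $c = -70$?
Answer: $\frac{1153450007091}{138632} \approx 8.3202 \cdot 10^{6}$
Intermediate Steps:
$v{\left(d \right)} = \frac{19}{31} + \frac{d}{4}$ ($v{\left(d \right)} = d \frac{1}{4} + 19 \cdot \frac{1}{31} = \frac{d}{4} + \frac{19}{31} = \frac{19}{31} + \frac{d}{4}$)
$\left(-3985 + \frac{1}{723 - -1513}\right) \left(v{\left(c \right)} - 2071\right) = \left(-3985 + \frac{1}{723 - -1513}\right) \left(\left(\frac{19}{31} + \frac{1}{4} \left(-70\right)\right) - 2071\right) = \left(-3985 + \frac{1}{723 + 1513}\right) \left(\left(\frac{19}{31} - \frac{35}{2}\right) - 2071\right) = \left(-3985 + \frac{1}{2236}\right) \left(- \frac{1047}{62} - 2071\right) = \left(-3985 + \frac{1}{2236}\right) \left(- \frac{129449}{62}\right) = \left(- \frac{8910459}{2236}\right) \left(- \frac{129449}{62}\right) = \frac{1153450007091}{138632}$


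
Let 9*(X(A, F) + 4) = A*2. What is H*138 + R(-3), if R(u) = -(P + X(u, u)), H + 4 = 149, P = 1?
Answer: 60041/3 ≈ 20014.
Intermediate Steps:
X(A, F) = -4 + 2*A/9 (X(A, F) = -4 + (A*2)/9 = -4 + (2*A)/9 = -4 + 2*A/9)
H = 145 (H = -4 + 149 = 145)
R(u) = 3 - 2*u/9 (R(u) = -(1 + (-4 + 2*u/9)) = -(-3 + 2*u/9) = 3 - 2*u/9)
H*138 + R(-3) = 145*138 + (3 - 2/9*(-3)) = 20010 + (3 + ⅔) = 20010 + 11/3 = 60041/3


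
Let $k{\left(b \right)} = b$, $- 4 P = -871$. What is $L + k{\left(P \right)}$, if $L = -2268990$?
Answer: $- \frac{9075089}{4} \approx -2.2688 \cdot 10^{6}$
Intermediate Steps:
$P = \frac{871}{4}$ ($P = \left(- \frac{1}{4}\right) \left(-871\right) = \frac{871}{4} \approx 217.75$)
$L + k{\left(P \right)} = -2268990 + \frac{871}{4} = - \frac{9075089}{4}$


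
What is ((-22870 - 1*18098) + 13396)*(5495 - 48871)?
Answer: 1195963072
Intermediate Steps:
((-22870 - 1*18098) + 13396)*(5495 - 48871) = ((-22870 - 18098) + 13396)*(-43376) = (-40968 + 13396)*(-43376) = -27572*(-43376) = 1195963072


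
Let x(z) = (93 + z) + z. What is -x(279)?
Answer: -651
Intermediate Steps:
x(z) = 93 + 2*z
-x(279) = -(93 + 2*279) = -(93 + 558) = -1*651 = -651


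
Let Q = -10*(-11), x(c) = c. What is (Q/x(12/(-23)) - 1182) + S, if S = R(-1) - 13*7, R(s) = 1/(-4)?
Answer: -17809/12 ≈ -1484.1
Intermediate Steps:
R(s) = -¼
Q = 110
S = -365/4 (S = -¼ - 13*7 = -¼ - 91 = -365/4 ≈ -91.250)
(Q/x(12/(-23)) - 1182) + S = (110/((12/(-23))) - 1182) - 365/4 = (110/((12*(-1/23))) - 1182) - 365/4 = (110/(-12/23) - 1182) - 365/4 = (110*(-23/12) - 1182) - 365/4 = (-1265/6 - 1182) - 365/4 = -8357/6 - 365/4 = -17809/12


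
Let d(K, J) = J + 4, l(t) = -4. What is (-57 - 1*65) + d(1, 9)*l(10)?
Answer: -174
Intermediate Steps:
d(K, J) = 4 + J
(-57 - 1*65) + d(1, 9)*l(10) = (-57 - 1*65) + (4 + 9)*(-4) = (-57 - 65) + 13*(-4) = -122 - 52 = -174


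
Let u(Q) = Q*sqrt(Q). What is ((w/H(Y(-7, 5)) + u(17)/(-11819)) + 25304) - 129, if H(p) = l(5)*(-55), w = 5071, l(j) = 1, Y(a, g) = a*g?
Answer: 125414/5 - 17*sqrt(17)/11819 ≈ 25083.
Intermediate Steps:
u(Q) = Q**(3/2)
H(p) = -55 (H(p) = 1*(-55) = -55)
((w/H(Y(-7, 5)) + u(17)/(-11819)) + 25304) - 129 = ((5071/(-55) + 17**(3/2)/(-11819)) + 25304) - 129 = ((5071*(-1/55) + (17*sqrt(17))*(-1/11819)) + 25304) - 129 = ((-461/5 - 17*sqrt(17)/11819) + 25304) - 129 = (126059/5 - 17*sqrt(17)/11819) - 129 = 125414/5 - 17*sqrt(17)/11819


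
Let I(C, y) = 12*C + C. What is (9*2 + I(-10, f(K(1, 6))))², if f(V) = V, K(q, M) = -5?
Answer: 12544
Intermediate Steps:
I(C, y) = 13*C
(9*2 + I(-10, f(K(1, 6))))² = (9*2 + 13*(-10))² = (18 - 130)² = (-112)² = 12544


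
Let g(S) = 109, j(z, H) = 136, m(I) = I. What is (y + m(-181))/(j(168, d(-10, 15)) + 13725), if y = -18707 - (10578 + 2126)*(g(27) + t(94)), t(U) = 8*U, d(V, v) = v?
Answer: -10957032/13861 ≈ -790.49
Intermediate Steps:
y = -10956851 (y = -18707 - (10578 + 2126)*(109 + 8*94) = -18707 - 12704*(109 + 752) = -18707 - 12704*861 = -18707 - 1*10938144 = -18707 - 10938144 = -10956851)
(y + m(-181))/(j(168, d(-10, 15)) + 13725) = (-10956851 - 181)/(136 + 13725) = -10957032/13861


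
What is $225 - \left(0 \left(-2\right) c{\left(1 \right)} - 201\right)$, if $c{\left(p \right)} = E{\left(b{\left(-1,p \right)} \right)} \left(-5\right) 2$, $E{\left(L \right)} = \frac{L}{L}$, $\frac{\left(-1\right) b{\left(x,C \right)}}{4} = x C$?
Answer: $426$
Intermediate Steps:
$b{\left(x,C \right)} = - 4 C x$ ($b{\left(x,C \right)} = - 4 x C = - 4 C x$)
$E{\left(L \right)} = 1$
$c{\left(p \right)} = -10$ ($c{\left(p \right)} = 1 \left(-5\right) 2 = \left(-5\right) 2 = -10$)
$225 - \left(0 \left(-2\right) c{\left(1 \right)} - 201\right) = 225 - \left(0 \left(-2\right) \left(-10\right) - 201\right) = 225 - \left(0 \left(-10\right) - 201\right) = 225 - \left(0 - 201\right) = 225 - -201 = 225 + 201 = 426$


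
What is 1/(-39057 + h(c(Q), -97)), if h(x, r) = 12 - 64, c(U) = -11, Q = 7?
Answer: -1/39109 ≈ -2.5570e-5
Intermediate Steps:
h(x, r) = -52
1/(-39057 + h(c(Q), -97)) = 1/(-39057 - 52) = 1/(-39109) = -1/39109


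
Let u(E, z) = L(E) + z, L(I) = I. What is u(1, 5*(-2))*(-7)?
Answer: 63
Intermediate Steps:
u(E, z) = E + z
u(1, 5*(-2))*(-7) = (1 + 5*(-2))*(-7) = (1 - 10)*(-7) = -9*(-7) = 63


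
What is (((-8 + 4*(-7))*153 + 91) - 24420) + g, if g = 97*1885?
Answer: 153008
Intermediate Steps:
g = 182845
(((-8 + 4*(-7))*153 + 91) - 24420) + g = (((-8 + 4*(-7))*153 + 91) - 24420) + 182845 = (((-8 - 28)*153 + 91) - 24420) + 182845 = ((-36*153 + 91) - 24420) + 182845 = ((-5508 + 91) - 24420) + 182845 = (-5417 - 24420) + 182845 = -29837 + 182845 = 153008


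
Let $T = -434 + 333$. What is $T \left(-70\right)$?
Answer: $7070$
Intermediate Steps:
$T = -101$
$T \left(-70\right) = \left(-101\right) \left(-70\right) = 7070$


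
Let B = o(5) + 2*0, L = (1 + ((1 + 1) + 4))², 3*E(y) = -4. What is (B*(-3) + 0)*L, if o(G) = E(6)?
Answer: 196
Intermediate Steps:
E(y) = -4/3 (E(y) = (⅓)*(-4) = -4/3)
o(G) = -4/3
L = 49 (L = (1 + (2 + 4))² = (1 + 6)² = 7² = 49)
B = -4/3 (B = -4/3 + 2*0 = -4/3 + 0 = -4/3 ≈ -1.3333)
(B*(-3) + 0)*L = (-4/3*(-3) + 0)*49 = (4 + 0)*49 = 4*49 = 196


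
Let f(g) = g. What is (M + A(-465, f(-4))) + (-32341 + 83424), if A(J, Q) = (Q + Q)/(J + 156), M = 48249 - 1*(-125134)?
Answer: 69360002/309 ≈ 2.2447e+5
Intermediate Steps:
M = 173383 (M = 48249 + 125134 = 173383)
A(J, Q) = 2*Q/(156 + J) (A(J, Q) = (2*Q)/(156 + J) = 2*Q/(156 + J))
(M + A(-465, f(-4))) + (-32341 + 83424) = (173383 + 2*(-4)/(156 - 465)) + (-32341 + 83424) = (173383 + 2*(-4)/(-309)) + 51083 = (173383 + 2*(-4)*(-1/309)) + 51083 = (173383 + 8/309) + 51083 = 53575355/309 + 51083 = 69360002/309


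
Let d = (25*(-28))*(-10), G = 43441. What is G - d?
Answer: 36441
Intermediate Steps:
d = 7000 (d = -700*(-10) = 7000)
G - d = 43441 - 1*7000 = 43441 - 7000 = 36441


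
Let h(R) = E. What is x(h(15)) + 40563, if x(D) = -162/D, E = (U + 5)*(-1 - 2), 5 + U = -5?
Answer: 202761/5 ≈ 40552.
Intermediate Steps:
U = -10 (U = -5 - 5 = -10)
E = 15 (E = (-10 + 5)*(-1 - 2) = -5*(-3) = 15)
h(R) = 15
x(h(15)) + 40563 = -162/15 + 40563 = -162*1/15 + 40563 = -54/5 + 40563 = 202761/5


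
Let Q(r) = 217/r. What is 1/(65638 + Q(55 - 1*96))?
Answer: 41/2690941 ≈ 1.5236e-5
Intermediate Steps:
1/(65638 + Q(55 - 1*96)) = 1/(65638 + 217/(55 - 1*96)) = 1/(65638 + 217/(55 - 96)) = 1/(65638 + 217/(-41)) = 1/(65638 + 217*(-1/41)) = 1/(65638 - 217/41) = 1/(2690941/41) = 41/2690941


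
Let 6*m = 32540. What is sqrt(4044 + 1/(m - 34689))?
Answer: sqrt(31172418353805)/87797 ≈ 63.592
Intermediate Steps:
m = 16270/3 (m = (1/6)*32540 = 16270/3 ≈ 5423.3)
sqrt(4044 + 1/(m - 34689)) = sqrt(4044 + 1/(16270/3 - 34689)) = sqrt(4044 + 1/(-87797/3)) = sqrt(4044 - 3/87797) = sqrt(355051065/87797) = sqrt(31172418353805)/87797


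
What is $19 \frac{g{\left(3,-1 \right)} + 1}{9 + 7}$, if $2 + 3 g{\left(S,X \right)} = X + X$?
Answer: $- \frac{19}{48} \approx -0.39583$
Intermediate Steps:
$g{\left(S,X \right)} = - \frac{2}{3} + \frac{2 X}{3}$ ($g{\left(S,X \right)} = - \frac{2}{3} + \frac{X + X}{3} = - \frac{2}{3} + \frac{2 X}{3}$)
$19 \frac{g{\left(3,-1 \right)} + 1}{9 + 7} = 19 \frac{\left(- \frac{2}{3} + \frac{2}{3} \left(-1\right)\right) + 1}{9 + 7} = 19 \frac{\left(- \frac{2}{3} - \frac{2}{3}\right) + 1}{16} = 19 \left(- \frac{4}{3} + 1\right) \frac{1}{16} = 19 \left(\left(- \frac{1}{3}\right) \frac{1}{16}\right) = 19 \left(- \frac{1}{48}\right) = - \frac{19}{48}$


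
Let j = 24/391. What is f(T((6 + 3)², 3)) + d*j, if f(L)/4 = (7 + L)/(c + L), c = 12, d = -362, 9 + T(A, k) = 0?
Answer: -29192/1173 ≈ -24.887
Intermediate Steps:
T(A, k) = -9 (T(A, k) = -9 + 0 = -9)
j = 24/391 (j = 24*(1/391) = 24/391 ≈ 0.061381)
f(L) = 4*(7 + L)/(12 + L) (f(L) = 4*((7 + L)/(12 + L)) = 4*(7 + L)/(12 + L))
f(T((6 + 3)², 3)) + d*j = 4*(7 - 9)/(12 - 9) - 362*24/391 = 4*(-2)/3 - 8688/391 = 4*(⅓)*(-2) - 8688/391 = -8/3 - 8688/391 = -29192/1173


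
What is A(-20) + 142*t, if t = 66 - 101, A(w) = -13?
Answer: -4983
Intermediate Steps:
t = -35
A(-20) + 142*t = -13 + 142*(-35) = -13 - 4970 = -4983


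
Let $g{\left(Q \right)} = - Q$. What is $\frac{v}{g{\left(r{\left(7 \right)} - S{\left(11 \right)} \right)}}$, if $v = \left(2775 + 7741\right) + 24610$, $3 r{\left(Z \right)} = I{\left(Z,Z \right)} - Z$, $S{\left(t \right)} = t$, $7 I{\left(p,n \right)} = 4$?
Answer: $\frac{122941}{46} \approx 2672.6$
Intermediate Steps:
$I{\left(p,n \right)} = \frac{4}{7}$ ($I{\left(p,n \right)} = \frac{1}{7} \cdot 4 = \frac{4}{7}$)
$r{\left(Z \right)} = \frac{4}{21} - \frac{Z}{3}$ ($r{\left(Z \right)} = \frac{\frac{4}{7} - Z}{3} = \frac{4}{21} - \frac{Z}{3}$)
$v = 35126$ ($v = 10516 + 24610 = 35126$)
$\frac{v}{g{\left(r{\left(7 \right)} - S{\left(11 \right)} \right)}} = \frac{35126}{\left(-1\right) \left(\left(\frac{4}{21} - \frac{7}{3}\right) - 11\right)} = \frac{35126}{\left(-1\right) \left(- \frac{15}{7} - 11\right)} = \frac{35126}{\left(-1\right) \left(- \frac{92}{7}\right)} = \frac{35126}{\frac{92}{7}} = 35126 \cdot \frac{7}{92} = \frac{122941}{46}$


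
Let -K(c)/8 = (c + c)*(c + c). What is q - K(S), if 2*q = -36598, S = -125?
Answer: 481701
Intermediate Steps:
K(c) = -32*c**2 (K(c) = -8*(c + c)*(c + c) = -8*2*c*2*c = -32*c**2)
q = -18299 (q = (1/2)*(-36598) = -18299)
q - K(S) = -18299 - (-32)*(-125)**2 = -18299 - (-32)*15625 = -18299 - 1*(-500000) = -18299 + 500000 = 481701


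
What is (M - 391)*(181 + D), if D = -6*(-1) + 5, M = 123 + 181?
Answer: -16704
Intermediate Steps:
M = 304
D = 11 (D = 6 + 5 = 11)
(M - 391)*(181 + D) = (304 - 391)*(181 + 11) = -87*192 = -16704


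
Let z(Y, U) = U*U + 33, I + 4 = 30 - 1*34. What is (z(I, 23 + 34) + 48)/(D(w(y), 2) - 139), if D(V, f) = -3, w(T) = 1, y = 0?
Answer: -1665/71 ≈ -23.451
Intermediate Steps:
I = -8 (I = -4 + (30 - 1*34) = -4 + (30 - 34) = -4 - 4 = -8)
z(Y, U) = 33 + U² (z(Y, U) = U² + 33 = 33 + U²)
(z(I, 23 + 34) + 48)/(D(w(y), 2) - 139) = ((33 + (23 + 34)²) + 48)/(-3 - 139) = ((33 + 57²) + 48)/(-142) = ((33 + 3249) + 48)*(-1/142) = (3282 + 48)*(-1/142) = 3330*(-1/142) = -1665/71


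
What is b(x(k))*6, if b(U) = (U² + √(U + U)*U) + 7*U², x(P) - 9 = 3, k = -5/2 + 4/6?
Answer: 6912 + 144*√6 ≈ 7264.7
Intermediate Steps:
k = -11/6 (k = -5*½ + 4*(⅙) = -5/2 + ⅔ = -11/6 ≈ -1.8333)
x(P) = 12 (x(P) = 9 + 3 = 12)
b(U) = 8*U² + √2*U^(3/2) (b(U) = (U² + √(2*U)*U) + 7*U² = (U² + (√2*√U)*U) + 7*U² = (U² + √2*U^(3/2)) + 7*U² = 8*U² + √2*U^(3/2))
b(x(k))*6 = (8*12² + √2*12^(3/2))*6 = (8*144 + √2*(24*√3))*6 = (1152 + 24*√6)*6 = 6912 + 144*√6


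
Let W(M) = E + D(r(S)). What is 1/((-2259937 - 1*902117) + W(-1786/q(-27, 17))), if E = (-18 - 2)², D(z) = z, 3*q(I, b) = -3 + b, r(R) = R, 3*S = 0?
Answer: -1/3161654 ≈ -3.1629e-7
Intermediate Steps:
S = 0 (S = (⅓)*0 = 0)
q(I, b) = -1 + b/3 (q(I, b) = (-3 + b)/3 = -1 + b/3)
E = 400 (E = (-20)² = 400)
W(M) = 400 (W(M) = 400 + 0 = 400)
1/((-2259937 - 1*902117) + W(-1786/q(-27, 17))) = 1/((-2259937 - 1*902117) + 400) = 1/((-2259937 - 902117) + 400) = 1/(-3162054 + 400) = 1/(-3161654) = -1/3161654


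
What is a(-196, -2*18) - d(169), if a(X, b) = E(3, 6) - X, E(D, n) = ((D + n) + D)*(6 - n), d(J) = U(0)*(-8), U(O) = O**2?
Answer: 196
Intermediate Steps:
d(J) = 0 (d(J) = 0**2*(-8) = 0*(-8) = 0)
E(D, n) = (6 - n)*(n + 2*D) (E(D, n) = (n + 2*D)*(6 - n) = (6 - n)*(n + 2*D))
a(X, b) = -X (a(X, b) = (-1*6**2 + 6*6 + 12*3 - 2*3*6) - X = (-1*36 + 36 + 36 - 36) - X = (-36 + 36 + 36 - 36) - X = 0 - X = -X)
a(-196, -2*18) - d(169) = -1*(-196) - 1*0 = 196 + 0 = 196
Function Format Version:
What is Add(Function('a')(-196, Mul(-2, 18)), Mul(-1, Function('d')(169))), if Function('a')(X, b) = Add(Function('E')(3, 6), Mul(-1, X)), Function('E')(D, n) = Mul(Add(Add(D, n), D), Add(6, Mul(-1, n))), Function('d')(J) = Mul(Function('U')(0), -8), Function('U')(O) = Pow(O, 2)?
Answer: 196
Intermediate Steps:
Function('d')(J) = 0 (Function('d')(J) = Mul(Pow(0, 2), -8) = Mul(0, -8) = 0)
Function('E')(D, n) = Mul(Add(6, Mul(-1, n)), Add(n, Mul(2, D))) (Function('E')(D, n) = Mul(Add(n, Mul(2, D)), Add(6, Mul(-1, n))) = Mul(Add(6, Mul(-1, n)), Add(n, Mul(2, D))))
Function('a')(X, b) = Mul(-1, X) (Function('a')(X, b) = Add(Add(Mul(-1, Pow(6, 2)), Mul(6, 6), Mul(12, 3), Mul(-2, 3, 6)), Mul(-1, X)) = Add(Add(Mul(-1, 36), 36, 36, -36), Mul(-1, X)) = Add(Add(-36, 36, 36, -36), Mul(-1, X)) = Add(0, Mul(-1, X)) = Mul(-1, X))
Add(Function('a')(-196, Mul(-2, 18)), Mul(-1, Function('d')(169))) = Add(Mul(-1, -196), Mul(-1, 0)) = Add(196, 0) = 196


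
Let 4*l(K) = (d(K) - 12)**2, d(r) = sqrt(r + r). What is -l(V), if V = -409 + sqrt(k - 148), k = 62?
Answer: -(12 - sqrt(2)*sqrt(-409 + I*sqrt(86)))**2/4 ≈ 170.45 + 166.98*I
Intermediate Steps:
d(r) = sqrt(2)*sqrt(r) (d(r) = sqrt(2*r) = sqrt(2)*sqrt(r))
V = -409 + I*sqrt(86) (V = -409 + sqrt(62 - 148) = -409 + sqrt(-86) = -409 + I*sqrt(86) ≈ -409.0 + 9.2736*I)
l(K) = (-12 + sqrt(2)*sqrt(K))**2/4 (l(K) = (sqrt(2)*sqrt(K) - 12)**2/4 = (-12 + sqrt(2)*sqrt(K))**2/4)
-l(V) = -(-12 + sqrt(2)*sqrt(-409 + I*sqrt(86)))**2/4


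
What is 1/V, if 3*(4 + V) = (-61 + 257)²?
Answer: 3/38404 ≈ 7.8117e-5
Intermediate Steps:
V = 38404/3 (V = -4 + (-61 + 257)²/3 = -4 + (⅓)*196² = -4 + (⅓)*38416 = -4 + 38416/3 = 38404/3 ≈ 12801.)
1/V = 1/(38404/3) = 3/38404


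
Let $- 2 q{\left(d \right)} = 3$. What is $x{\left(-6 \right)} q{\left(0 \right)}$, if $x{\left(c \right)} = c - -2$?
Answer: $6$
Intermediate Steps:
$q{\left(d \right)} = - \frac{3}{2}$ ($q{\left(d \right)} = \left(- \frac{1}{2}\right) 3 = - \frac{3}{2}$)
$x{\left(c \right)} = 2 + c$ ($x{\left(c \right)} = c + 2 = 2 + c$)
$x{\left(-6 \right)} q{\left(0 \right)} = \left(2 - 6\right) \left(- \frac{3}{2}\right) = \left(-4\right) \left(- \frac{3}{2}\right) = 6$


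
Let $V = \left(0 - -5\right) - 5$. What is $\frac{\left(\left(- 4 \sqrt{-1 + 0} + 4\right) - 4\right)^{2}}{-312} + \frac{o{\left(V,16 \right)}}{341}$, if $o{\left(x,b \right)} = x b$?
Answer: $\frac{2}{39} \approx 0.051282$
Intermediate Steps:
$V = 0$ ($V = \left(0 + 5\right) - 5 = 5 - 5 = 0$)
$o{\left(x,b \right)} = b x$
$\frac{\left(\left(- 4 \sqrt{-1 + 0} + 4\right) - 4\right)^{2}}{-312} + \frac{o{\left(V,16 \right)}}{341} = \frac{\left(\left(- 4 \sqrt{-1 + 0} + 4\right) - 4\right)^{2}}{-312} + \frac{16 \cdot 0}{341} = \left(\left(- 4 \sqrt{-1} + 4\right) - 4\right)^{2} \left(- \frac{1}{312}\right) + 0 \cdot \frac{1}{341} = \left(\left(- 4 i + 4\right) - 4\right)^{2} \left(- \frac{1}{312}\right) + 0 = \left(\left(4 - 4 i\right) - 4\right)^{2} \left(- \frac{1}{312}\right) + 0 = \left(- 4 i\right)^{2} \left(- \frac{1}{312}\right) + 0 = \left(-16\right) \left(- \frac{1}{312}\right) + 0 = \frac{2}{39} + 0 = \frac{2}{39}$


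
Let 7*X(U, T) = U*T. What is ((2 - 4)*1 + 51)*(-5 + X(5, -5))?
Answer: -420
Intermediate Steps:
X(U, T) = T*U/7 (X(U, T) = (U*T)/7 = (T*U)/7 = T*U/7)
((2 - 4)*1 + 51)*(-5 + X(5, -5)) = ((2 - 4)*1 + 51)*(-5 + (⅐)*(-5)*5) = (-2*1 + 51)*(-5 - 25/7) = (-2 + 51)*(-60/7) = 49*(-60/7) = -420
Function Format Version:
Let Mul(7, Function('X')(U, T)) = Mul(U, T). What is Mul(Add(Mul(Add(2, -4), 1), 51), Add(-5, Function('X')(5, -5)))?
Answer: -420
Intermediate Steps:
Function('X')(U, T) = Mul(Rational(1, 7), T, U) (Function('X')(U, T) = Mul(Rational(1, 7), Mul(U, T)) = Mul(Rational(1, 7), Mul(T, U)) = Mul(Rational(1, 7), T, U))
Mul(Add(Mul(Add(2, -4), 1), 51), Add(-5, Function('X')(5, -5))) = Mul(Add(Mul(Add(2, -4), 1), 51), Add(-5, Mul(Rational(1, 7), -5, 5))) = Mul(Add(Mul(-2, 1), 51), Add(-5, Rational(-25, 7))) = Mul(Add(-2, 51), Rational(-60, 7)) = Mul(49, Rational(-60, 7)) = -420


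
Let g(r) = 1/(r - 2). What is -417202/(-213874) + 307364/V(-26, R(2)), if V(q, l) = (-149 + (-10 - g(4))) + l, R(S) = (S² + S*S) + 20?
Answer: -65682306073/28124431 ≈ -2335.4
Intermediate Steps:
g(r) = 1/(-2 + r)
R(S) = 20 + 2*S² (R(S) = (S² + S²) + 20 = 2*S² + 20 = 20 + 2*S²)
V(q, l) = -319/2 + l (V(q, l) = (-149 + (-10 - 1/(-2 + 4))) + l = (-149 + (-10 - 1/2)) + l = (-149 + (-10 - 1*½)) + l = (-149 + (-10 - ½)) + l = (-149 - 21/2) + l = -319/2 + l)
-417202/(-213874) + 307364/V(-26, R(2)) = -417202/(-213874) + 307364/(-319/2 + (20 + 2*2²)) = -417202*(-1/213874) + 307364/(-319/2 + (20 + 2*4)) = 208601/106937 + 307364/(-319/2 + (20 + 8)) = 208601/106937 + 307364/(-319/2 + 28) = 208601/106937 + 307364/(-263/2) = 208601/106937 + 307364*(-2/263) = 208601/106937 - 614728/263 = -65682306073/28124431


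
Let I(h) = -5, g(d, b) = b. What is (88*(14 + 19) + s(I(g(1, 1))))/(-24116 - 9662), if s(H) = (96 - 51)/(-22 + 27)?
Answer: -2913/33778 ≈ -0.086240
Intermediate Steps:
s(H) = 9 (s(H) = 45/5 = 45*(⅕) = 9)
(88*(14 + 19) + s(I(g(1, 1))))/(-24116 - 9662) = (88*(14 + 19) + 9)/(-24116 - 9662) = (88*33 + 9)/(-33778) = (2904 + 9)*(-1/33778) = 2913*(-1/33778) = -2913/33778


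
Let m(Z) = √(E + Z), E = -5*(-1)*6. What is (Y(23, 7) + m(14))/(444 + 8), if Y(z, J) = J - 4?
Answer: 3/452 + √11/226 ≈ 0.021313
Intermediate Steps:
Y(z, J) = -4 + J
E = 30 (E = 5*6 = 30)
m(Z) = √(30 + Z)
(Y(23, 7) + m(14))/(444 + 8) = ((-4 + 7) + √(30 + 14))/(444 + 8) = (3 + √44)/452 = (3 + 2*√11)*(1/452) = 3/452 + √11/226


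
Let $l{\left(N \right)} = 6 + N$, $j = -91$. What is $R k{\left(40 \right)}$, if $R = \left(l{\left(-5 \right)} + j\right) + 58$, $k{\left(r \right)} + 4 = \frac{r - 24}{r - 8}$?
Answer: $112$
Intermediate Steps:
$k{\left(r \right)} = -4 + \frac{-24 + r}{-8 + r}$ ($k{\left(r \right)} = -4 + \frac{r - 24}{r - 8} = -4 + \frac{r - 24}{-8 + r} = -4 + \frac{-24 + r}{-8 + r}$)
$R = -32$ ($R = \left(\left(6 - 5\right) - 91\right) + 58 = \left(1 - 91\right) + 58 = -90 + 58 = -32$)
$R k{\left(40 \right)} = - 32 \frac{8 - 120}{-8 + 40} = - 32 \frac{8 - 120}{32} = - 32 \cdot \frac{1}{32} \left(-112\right) = \left(-32\right) \left(- \frac{7}{2}\right) = 112$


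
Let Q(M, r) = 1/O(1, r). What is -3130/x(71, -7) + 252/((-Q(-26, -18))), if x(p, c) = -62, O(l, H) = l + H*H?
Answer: -2537335/31 ≈ -81850.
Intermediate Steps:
O(l, H) = l + H²
Q(M, r) = 1/(1 + r²)
-3130/x(71, -7) + 252/((-Q(-26, -18))) = -3130/(-62) + 252/((-1/(1 + (-18)²))) = -3130*(-1/62) + 252/((-1/(1 + 324))) = 1565/31 + 252/((-1/325)) = 1565/31 + 252/((-1*1/325)) = 1565/31 + 252/(-1/325) = 1565/31 + 252*(-325) = 1565/31 - 81900 = -2537335/31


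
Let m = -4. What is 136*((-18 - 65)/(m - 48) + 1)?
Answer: 4590/13 ≈ 353.08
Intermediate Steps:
136*((-18 - 65)/(m - 48) + 1) = 136*((-18 - 65)/(-4 - 48) + 1) = 136*(-83/(-52) + 1) = 136*(-83*(-1/52) + 1) = 136*(83/52 + 1) = 136*(135/52) = 4590/13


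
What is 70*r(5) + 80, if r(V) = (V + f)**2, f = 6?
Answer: 8550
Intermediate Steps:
r(V) = (6 + V)**2 (r(V) = (V + 6)**2 = (6 + V)**2)
70*r(5) + 80 = 70*(6 + 5)**2 + 80 = 70*11**2 + 80 = 70*121 + 80 = 8470 + 80 = 8550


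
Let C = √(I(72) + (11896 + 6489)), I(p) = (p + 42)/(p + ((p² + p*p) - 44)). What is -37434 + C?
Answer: -37434 + √496748361826/5198 ≈ -37298.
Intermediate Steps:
I(p) = (42 + p)/(-44 + p + 2*p²) (I(p) = (42 + p)/(p + ((p² + p²) - 44)) = (42 + p)/(p + (2*p² - 44)) = (42 + p)/(p + (-44 + 2*p²)) = (42 + p)/(-44 + p + 2*p²))
C = √496748361826/5198 (C = √((42 + 72)/(-44 + 72 + 2*72²) + (11896 + 6489)) = √(114/(-44 + 72 + 2*5184) + 18385) = √(114/(-44 + 72 + 10368) + 18385) = √(114/10396 + 18385) = √((1/10396)*114 + 18385) = √(57/5198 + 18385) = √(95565287/5198) = √496748361826/5198 ≈ 135.59)
-37434 + C = -37434 + √496748361826/5198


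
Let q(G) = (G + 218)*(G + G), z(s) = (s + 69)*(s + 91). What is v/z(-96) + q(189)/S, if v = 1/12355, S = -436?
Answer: -128301794557/363607650 ≈ -352.86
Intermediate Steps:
v = 1/12355 ≈ 8.0939e-5
z(s) = (69 + s)*(91 + s)
q(G) = 2*G*(218 + G) (q(G) = (218 + G)*(2*G) = 2*G*(218 + G))
v/z(-96) + q(189)/S = 1/(12355*(6279 + (-96)² + 160*(-96))) + (2*189*(218 + 189))/(-436) = 1/(12355*(6279 + 9216 - 15360)) + (2*189*407)*(-1/436) = (1/12355)/135 + 153846*(-1/436) = (1/12355)*(1/135) - 76923/218 = 1/1667925 - 76923/218 = -128301794557/363607650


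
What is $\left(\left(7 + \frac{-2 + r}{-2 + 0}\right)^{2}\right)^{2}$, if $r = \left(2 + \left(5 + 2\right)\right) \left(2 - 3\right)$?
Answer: $\frac{390625}{16} \approx 24414.0$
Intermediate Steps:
$r = -9$ ($r = \left(2 + 7\right) \left(2 - 3\right) = 9 \left(-1\right) = -9$)
$\left(\left(7 + \frac{-2 + r}{-2 + 0}\right)^{2}\right)^{2} = \left(\left(7 + \frac{-2 - 9}{-2 + 0}\right)^{2}\right)^{2} = \left(\left(7 - \frac{11}{-2}\right)^{2}\right)^{2} = \left(\left(7 - - \frac{11}{2}\right)^{2}\right)^{2} = \left(\left(7 + \frac{11}{2}\right)^{2}\right)^{2} = \left(\left(\frac{25}{2}\right)^{2}\right)^{2} = \left(\frac{625}{4}\right)^{2} = \frac{390625}{16}$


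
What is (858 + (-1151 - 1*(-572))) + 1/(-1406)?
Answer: 392273/1406 ≈ 279.00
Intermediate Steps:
(858 + (-1151 - 1*(-572))) + 1/(-1406) = (858 + (-1151 + 572)) - 1/1406 = (858 - 579) - 1/1406 = 279 - 1/1406 = 392273/1406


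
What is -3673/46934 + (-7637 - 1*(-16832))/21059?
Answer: 354208423/988383106 ≈ 0.35837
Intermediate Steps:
-3673/46934 + (-7637 - 1*(-16832))/21059 = -3673*1/46934 + (-7637 + 16832)*(1/21059) = -3673/46934 + 9195*(1/21059) = -3673/46934 + 9195/21059 = 354208423/988383106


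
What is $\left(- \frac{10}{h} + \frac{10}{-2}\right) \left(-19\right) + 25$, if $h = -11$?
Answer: $\frac{1130}{11} \approx 102.73$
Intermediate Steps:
$\left(- \frac{10}{h} + \frac{10}{-2}\right) \left(-19\right) + 25 = \left(- \frac{10}{-11} + \frac{10}{-2}\right) \left(-19\right) + 25 = \left(\left(-10\right) \left(- \frac{1}{11}\right) + 10 \left(- \frac{1}{2}\right)\right) \left(-19\right) + 25 = \left(\frac{10}{11} - 5\right) \left(-19\right) + 25 = \left(- \frac{45}{11}\right) \left(-19\right) + 25 = \frac{855}{11} + 25 = \frac{1130}{11}$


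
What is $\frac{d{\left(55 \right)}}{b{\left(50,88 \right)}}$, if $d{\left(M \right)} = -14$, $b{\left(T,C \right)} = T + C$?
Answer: $- \frac{7}{69} \approx -0.10145$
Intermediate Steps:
$b{\left(T,C \right)} = C + T$
$\frac{d{\left(55 \right)}}{b{\left(50,88 \right)}} = - \frac{14}{88 + 50} = - \frac{14}{138} = \left(-14\right) \frac{1}{138} = - \frac{7}{69}$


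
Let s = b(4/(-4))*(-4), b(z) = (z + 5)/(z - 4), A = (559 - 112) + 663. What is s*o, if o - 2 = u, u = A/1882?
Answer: 38992/4705 ≈ 8.2874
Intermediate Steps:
A = 1110 (A = 447 + 663 = 1110)
b(z) = (5 + z)/(-4 + z)
s = 16/5 (s = ((5 + 4/(-4))/(-4 + 4/(-4)))*(-4) = ((5 + 4*(-¼))/(-4 + 4*(-¼)))*(-4) = ((5 - 1)/(-4 - 1))*(-4) = (4/(-5))*(-4) = -⅕*4*(-4) = -⅘*(-4) = 16/5 ≈ 3.2000)
u = 555/941 (u = 1110/1882 = 1110*(1/1882) = 555/941 ≈ 0.58980)
o = 2437/941 (o = 2 + 555/941 = 2437/941 ≈ 2.5898)
s*o = (16/5)*(2437/941) = 38992/4705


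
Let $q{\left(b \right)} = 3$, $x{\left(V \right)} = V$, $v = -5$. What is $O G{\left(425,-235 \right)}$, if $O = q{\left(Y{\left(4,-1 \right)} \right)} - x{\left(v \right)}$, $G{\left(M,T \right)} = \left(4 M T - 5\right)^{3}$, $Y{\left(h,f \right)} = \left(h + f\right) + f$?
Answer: $-510101551269701000$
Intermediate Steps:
$Y{\left(h,f \right)} = h + 2 f$ ($Y{\left(h,f \right)} = \left(f + h\right) + f = h + 2 f$)
$G{\left(M,T \right)} = \left(-5 + 4 M T\right)^{3}$ ($G{\left(M,T \right)} = \left(4 M T - 5\right)^{3} = \left(-5 + 4 M T\right)^{3}$)
$O = 8$ ($O = 3 - -5 = 3 + 5 = 8$)
$O G{\left(425,-235 \right)} = 8 \left(-5 + 4 \cdot 425 \left(-235\right)\right)^{3} = 8 \left(-5 - 399500\right)^{3} = 8 \left(-399505\right)^{3} = 8 \left(-63762693908712625\right) = -510101551269701000$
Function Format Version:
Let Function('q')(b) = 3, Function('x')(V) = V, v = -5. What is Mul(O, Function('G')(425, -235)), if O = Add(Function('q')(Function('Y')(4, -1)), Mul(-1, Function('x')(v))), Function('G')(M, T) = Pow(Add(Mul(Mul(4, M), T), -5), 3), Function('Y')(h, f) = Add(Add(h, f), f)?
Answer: -510101551269701000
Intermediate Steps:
Function('Y')(h, f) = Add(h, Mul(2, f)) (Function('Y')(h, f) = Add(Add(f, h), f) = Add(h, Mul(2, f)))
Function('G')(M, T) = Pow(Add(-5, Mul(4, M, T)), 3) (Function('G')(M, T) = Pow(Add(Mul(4, M, T), -5), 3) = Pow(Add(-5, Mul(4, M, T)), 3))
O = 8 (O = Add(3, Mul(-1, -5)) = Add(3, 5) = 8)
Mul(O, Function('G')(425, -235)) = Mul(8, Pow(Add(-5, Mul(4, 425, -235)), 3)) = Mul(8, Pow(Add(-5, -399500), 3)) = Mul(8, Pow(-399505, 3)) = Mul(8, -63762693908712625) = -510101551269701000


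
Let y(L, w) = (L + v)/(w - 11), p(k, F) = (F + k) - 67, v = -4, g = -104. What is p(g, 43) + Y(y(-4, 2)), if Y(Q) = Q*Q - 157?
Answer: -23021/81 ≈ -284.21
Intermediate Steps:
p(k, F) = -67 + F + k
y(L, w) = (-4 + L)/(-11 + w) (y(L, w) = (L - 4)/(w - 11) = (-4 + L)/(-11 + w))
Y(Q) = -157 + Q**2 (Y(Q) = Q**2 - 157 = -157 + Q**2)
p(g, 43) + Y(y(-4, 2)) = (-67 + 43 - 104) + (-157 + ((-4 - 4)/(-11 + 2))**2) = -128 + (-157 + (-8/(-9))**2) = -128 + (-157 + (-1/9*(-8))**2) = -128 + (-157 + (8/9)**2) = -128 + (-157 + 64/81) = -128 - 12653/81 = -23021/81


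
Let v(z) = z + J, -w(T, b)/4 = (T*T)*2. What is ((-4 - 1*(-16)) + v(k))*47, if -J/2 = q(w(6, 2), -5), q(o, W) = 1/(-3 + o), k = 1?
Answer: 177895/291 ≈ 611.32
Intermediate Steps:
w(T, b) = -8*T² (w(T, b) = -4*T*T*2 = -4*T²*2 = -8*T²)
J = 2/291 (J = -2/(-3 - 8*6²) = -2/(-3 - 8*36) = -2/(-3 - 288) = -2/(-291) = -2*(-1/291) = 2/291 ≈ 0.0068729)
v(z) = 2/291 + z (v(z) = z + 2/291 = 2/291 + z)
((-4 - 1*(-16)) + v(k))*47 = ((-4 - 1*(-16)) + (2/291 + 1))*47 = ((-4 + 16) + 293/291)*47 = (12 + 293/291)*47 = (3785/291)*47 = 177895/291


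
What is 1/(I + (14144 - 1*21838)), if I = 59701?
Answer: 1/52007 ≈ 1.9228e-5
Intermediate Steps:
1/(I + (14144 - 1*21838)) = 1/(59701 + (14144 - 1*21838)) = 1/(59701 + (14144 - 21838)) = 1/(59701 - 7694) = 1/52007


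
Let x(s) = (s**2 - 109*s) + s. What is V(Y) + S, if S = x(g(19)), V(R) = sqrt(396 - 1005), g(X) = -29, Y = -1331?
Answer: 3973 + I*sqrt(609) ≈ 3973.0 + 24.678*I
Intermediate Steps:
x(s) = s**2 - 108*s
V(R) = I*sqrt(609) (V(R) = sqrt(-609) = I*sqrt(609))
S = 3973 (S = -29*(-108 - 29) = -29*(-137) = 3973)
V(Y) + S = I*sqrt(609) + 3973 = 3973 + I*sqrt(609)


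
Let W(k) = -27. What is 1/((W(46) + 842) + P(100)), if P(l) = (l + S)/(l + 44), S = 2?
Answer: 24/19577 ≈ 0.0012259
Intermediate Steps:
P(l) = (2 + l)/(44 + l) (P(l) = (l + 2)/(l + 44) = (2 + l)/(44 + l))
1/((W(46) + 842) + P(100)) = 1/((-27 + 842) + (2 + 100)/(44 + 100)) = 1/(815 + 102/144) = 1/(815 + (1/144)*102) = 1/(815 + 17/24) = 1/(19577/24) = 24/19577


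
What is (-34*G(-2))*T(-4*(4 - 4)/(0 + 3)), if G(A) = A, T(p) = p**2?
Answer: 0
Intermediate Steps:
(-34*G(-2))*T(-4*(4 - 4)/(0 + 3)) = (-34*(-2))*(-4*(4 - 4)/(0 + 3))**2 = 68*(-0/3)**2 = 68*(-4*0)**2 = 68*0**2 = 68*0 = 0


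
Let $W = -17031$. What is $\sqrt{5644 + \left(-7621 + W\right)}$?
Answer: $24 i \sqrt{33} \approx 137.87 i$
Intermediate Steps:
$\sqrt{5644 + \left(-7621 + W\right)} = \sqrt{5644 - 24652} = \sqrt{-19008} = 24 i \sqrt{33}$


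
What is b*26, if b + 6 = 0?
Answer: -156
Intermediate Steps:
b = -6 (b = -6 + 0 = -6)
b*26 = -6*26 = -156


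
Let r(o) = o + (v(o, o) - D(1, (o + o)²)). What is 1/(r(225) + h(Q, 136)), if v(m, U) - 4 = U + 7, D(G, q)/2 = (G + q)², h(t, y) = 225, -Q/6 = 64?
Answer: -1/82013309316 ≈ -1.2193e-11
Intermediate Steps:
Q = -384 (Q = -6*64 = -384)
D(G, q) = 2*(G + q)²
v(m, U) = 11 + U (v(m, U) = 4 + (U + 7) = 4 + (7 + U) = 11 + U)
r(o) = 11 - 2*(1 + 4*o²)² + 2*o (r(o) = o + ((11 + o) - 2*(1 + (o + o)²)²) = o + ((11 + o) - 2*(1 + (2*o)²)²) = o + ((11 + o) - 2*(1 + 4*o²)²) = o + (11 + o - 2*(1 + 4*o²)²) = 11 - 2*(1 + 4*o²)² + 2*o)
1/(r(225) + h(Q, 136)) = 1/((11 - 2*(1 + 4*225²)² + 2*225) + 225) = 1/((11 - 2*(1 + 4*50625)² + 450) + 225) = 1/((11 - 2*(1 + 202500)² + 450) + 225) = 1/((11 - 2*202501² + 450) + 225) = 1/((11 - 2*41006655001 + 450) + 225) = 1/((11 - 82013310002 + 450) + 225) = 1/(-82013309541 + 225) = 1/(-82013309316) = -1/82013309316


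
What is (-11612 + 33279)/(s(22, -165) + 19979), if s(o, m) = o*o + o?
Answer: 21667/20485 ≈ 1.0577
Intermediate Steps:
s(o, m) = o + o² (s(o, m) = o² + o = o + o²)
(-11612 + 33279)/(s(22, -165) + 19979) = (-11612 + 33279)/(22*(1 + 22) + 19979) = 21667/(22*23 + 19979) = 21667/(506 + 19979) = 21667/20485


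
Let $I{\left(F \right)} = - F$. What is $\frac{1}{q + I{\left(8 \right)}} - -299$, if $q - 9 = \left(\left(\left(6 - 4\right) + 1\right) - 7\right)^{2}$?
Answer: $\frac{5084}{17} \approx 299.06$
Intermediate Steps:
$q = 25$ ($q = 9 + \left(\left(\left(6 - 4\right) + 1\right) - 7\right)^{2} = 9 + \left(\left(2 + 1\right) - 7\right)^{2} = 9 + \left(3 - 7\right)^{2} = 9 + \left(-4\right)^{2} = 9 + 16 = 25$)
$\frac{1}{q + I{\left(8 \right)}} - -299 = \frac{1}{25 - 8} - -299 = \frac{1}{25 - 8} + 299 = \frac{1}{17} + 299 = \frac{5084}{17}$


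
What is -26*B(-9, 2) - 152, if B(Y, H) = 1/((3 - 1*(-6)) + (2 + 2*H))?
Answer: -2306/15 ≈ -153.73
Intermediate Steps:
B(Y, H) = 1/(11 + 2*H) (B(Y, H) = 1/((3 + 6) + (2 + 2*H)) = 1/(9 + (2 + 2*H)) = 1/(11 + 2*H))
-26*B(-9, 2) - 152 = -26/(11 + 2*2) - 152 = -26/(11 + 4) - 152 = -26/15 - 152 = -2306/15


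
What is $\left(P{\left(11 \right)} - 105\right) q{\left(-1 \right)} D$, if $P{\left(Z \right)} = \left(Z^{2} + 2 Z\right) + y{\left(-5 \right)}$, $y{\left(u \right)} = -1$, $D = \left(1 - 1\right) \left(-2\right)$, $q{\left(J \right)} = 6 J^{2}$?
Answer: $0$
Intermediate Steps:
$D = 0$ ($D = 0 \left(-2\right) = 0$)
$P{\left(Z \right)} = -1 + Z^{2} + 2 Z$ ($P{\left(Z \right)} = \left(Z^{2} + 2 Z\right) - 1 = -1 + Z^{2} + 2 Z$)
$\left(P{\left(11 \right)} - 105\right) q{\left(-1 \right)} D = \left(\left(-1 + 11^{2} + 2 \cdot 11\right) - 105\right) 6 \left(-1\right)^{2} \cdot 0 = \left(\left(-1 + 121 + 22\right) - 105\right) 6 \cdot 1 \cdot 0 = \left(142 - 105\right) 6 \cdot 0 = 37 \cdot 0 = 0$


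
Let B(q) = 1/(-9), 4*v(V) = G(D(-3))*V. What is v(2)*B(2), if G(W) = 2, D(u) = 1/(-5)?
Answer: -⅑ ≈ -0.11111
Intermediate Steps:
D(u) = -⅕
v(V) = V/2 (v(V) = (2*V)/4 = V/2)
B(q) = -⅑
v(2)*B(2) = ((½)*2)*(-⅑) = 1*(-⅑) = -⅑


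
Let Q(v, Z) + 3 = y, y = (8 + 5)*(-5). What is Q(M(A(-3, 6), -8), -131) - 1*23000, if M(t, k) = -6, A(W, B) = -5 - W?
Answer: -23068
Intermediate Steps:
y = -65 (y = 13*(-5) = -65)
Q(v, Z) = -68 (Q(v, Z) = -3 - 65 = -68)
Q(M(A(-3, 6), -8), -131) - 1*23000 = -68 - 1*23000 = -68 - 23000 = -23068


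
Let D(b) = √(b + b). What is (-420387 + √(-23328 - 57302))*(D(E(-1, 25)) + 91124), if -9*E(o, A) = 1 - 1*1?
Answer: -38307344988 + 91124*I*√80630 ≈ -3.8307e+10 + 2.5875e+7*I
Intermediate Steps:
E(o, A) = 0 (E(o, A) = -(1 - 1*1)/9 = -(1 - 1)/9 = -⅑*0 = 0)
D(b) = √2*√b (D(b) = √(2*b) = √2*√b)
(-420387 + √(-23328 - 57302))*(D(E(-1, 25)) + 91124) = (-420387 + √(-23328 - 57302))*(√2*√0 + 91124) = (-420387 + √(-80630))*(√2*0 + 91124) = (-420387 + I*√80630)*(0 + 91124) = (-420387 + I*√80630)*91124 = -38307344988 + 91124*I*√80630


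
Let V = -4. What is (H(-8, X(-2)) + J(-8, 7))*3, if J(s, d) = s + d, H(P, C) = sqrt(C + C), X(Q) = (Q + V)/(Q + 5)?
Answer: -3 + 6*I ≈ -3.0 + 6.0*I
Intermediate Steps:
X(Q) = (-4 + Q)/(5 + Q) (X(Q) = (Q - 4)/(Q + 5) = (-4 + Q)/(5 + Q))
H(P, C) = sqrt(2)*sqrt(C) (H(P, C) = sqrt(2*C) = sqrt(2)*sqrt(C))
J(s, d) = d + s
(H(-8, X(-2)) + J(-8, 7))*3 = (sqrt(2)*sqrt((-4 - 2)/(5 - 2)) + (7 - 8))*3 = (sqrt(2)*sqrt(-6/3) - 1)*3 = (sqrt(2)*sqrt((1/3)*(-6)) - 1)*3 = (sqrt(2)*sqrt(-2) - 1)*3 = (sqrt(2)*(I*sqrt(2)) - 1)*3 = (2*I - 1)*3 = (-1 + 2*I)*3 = -3 + 6*I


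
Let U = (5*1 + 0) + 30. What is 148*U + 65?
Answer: 5245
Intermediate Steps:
U = 35 (U = (5 + 0) + 30 = 5 + 30 = 35)
148*U + 65 = 148*35 + 65 = 5180 + 65 = 5245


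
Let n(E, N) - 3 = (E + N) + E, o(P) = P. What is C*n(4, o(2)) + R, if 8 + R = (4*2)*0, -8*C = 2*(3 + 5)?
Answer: -34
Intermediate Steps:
n(E, N) = 3 + N + 2*E (n(E, N) = 3 + ((E + N) + E) = 3 + (N + 2*E) = 3 + N + 2*E)
C = -2 (C = -(3 + 5)/4 = -8/4 = -1/8*16 = -2)
R = -8 (R = -8 + (4*2)*0 = -8 + 8*0 = -8 + 0 = -8)
C*n(4, o(2)) + R = -2*(3 + 2 + 2*4) - 8 = -2*(3 + 2 + 8) - 8 = -2*13 - 8 = -26 - 8 = -34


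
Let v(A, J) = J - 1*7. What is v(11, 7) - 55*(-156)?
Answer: 8580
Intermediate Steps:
v(A, J) = -7 + J (v(A, J) = J - 7 = -7 + J)
v(11, 7) - 55*(-156) = (-7 + 7) - 55*(-156) = 0 + 8580 = 8580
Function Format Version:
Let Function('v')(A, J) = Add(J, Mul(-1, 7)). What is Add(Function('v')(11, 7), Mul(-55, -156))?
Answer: 8580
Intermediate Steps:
Function('v')(A, J) = Add(-7, J) (Function('v')(A, J) = Add(J, -7) = Add(-7, J))
Add(Function('v')(11, 7), Mul(-55, -156)) = Add(Add(-7, 7), Mul(-55, -156)) = Add(0, 8580) = 8580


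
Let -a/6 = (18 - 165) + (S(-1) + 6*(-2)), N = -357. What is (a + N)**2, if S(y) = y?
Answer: 363609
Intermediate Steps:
a = 960 (a = -6*((18 - 165) + (-1 + 6*(-2))) = -6*(-147 + (-1 - 12)) = -6*(-147 - 13) = -6*(-160) = 960)
(a + N)**2 = (960 - 357)**2 = 603**2 = 363609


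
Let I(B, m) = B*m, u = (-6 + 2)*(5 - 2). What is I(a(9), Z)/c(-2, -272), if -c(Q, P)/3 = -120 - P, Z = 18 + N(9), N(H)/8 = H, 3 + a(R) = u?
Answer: 225/76 ≈ 2.9605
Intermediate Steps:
u = -12 (u = -4*3 = -12)
a(R) = -15 (a(R) = -3 - 12 = -15)
N(H) = 8*H
Z = 90 (Z = 18 + 8*9 = 18 + 72 = 90)
c(Q, P) = 360 + 3*P (c(Q, P) = -3*(-120 - P) = 360 + 3*P)
I(a(9), Z)/c(-2, -272) = (-15*90)/(360 + 3*(-272)) = -1350/(360 - 816) = -1350/(-456) = -1350*(-1/456) = 225/76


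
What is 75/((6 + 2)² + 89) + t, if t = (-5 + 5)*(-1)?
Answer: 25/51 ≈ 0.49020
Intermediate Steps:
t = 0 (t = 0*(-1) = 0)
75/((6 + 2)² + 89) + t = 75/((6 + 2)² + 89) + 0 = 75/(8² + 89) + 0 = 75/(64 + 89) + 0 = 75/153 + 0 = (1/153)*75 + 0 = 25/51 + 0 = 25/51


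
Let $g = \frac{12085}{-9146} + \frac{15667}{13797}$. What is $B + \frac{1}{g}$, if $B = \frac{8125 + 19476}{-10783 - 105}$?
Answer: $- \frac{2021071062619}{255284000344} \approx -7.917$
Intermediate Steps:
$g = - \frac{23446363}{126187362}$ ($g = 12085 \left(- \frac{1}{9146}\right) + 15667 \cdot \frac{1}{13797} = - \frac{12085}{9146} + \frac{15667}{13797} = - \frac{23446363}{126187362} \approx -0.18581$)
$B = - \frac{27601}{10888}$ ($B = \frac{27601}{-10888} = 27601 \left(- \frac{1}{10888}\right) = - \frac{27601}{10888} \approx -2.535$)
$B + \frac{1}{g} = - \frac{27601}{10888} + \frac{1}{- \frac{23446363}{126187362}} = - \frac{27601}{10888} - \frac{126187362}{23446363} = - \frac{2021071062619}{255284000344}$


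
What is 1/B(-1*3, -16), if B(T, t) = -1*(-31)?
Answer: 1/31 ≈ 0.032258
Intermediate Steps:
B(T, t) = 31
1/B(-1*3, -16) = 1/31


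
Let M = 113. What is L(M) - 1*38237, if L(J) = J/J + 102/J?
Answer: -4320566/113 ≈ -38235.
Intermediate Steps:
L(J) = 1 + 102/J
L(M) - 1*38237 = (102 + 113)/113 - 1*38237 = (1/113)*215 - 38237 = 215/113 - 38237 = -4320566/113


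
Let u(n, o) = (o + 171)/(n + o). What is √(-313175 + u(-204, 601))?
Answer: I*√49358892091/397 ≈ 559.62*I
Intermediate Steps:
u(n, o) = (171 + o)/(n + o)
√(-313175 + u(-204, 601)) = √(-313175 + (171 + 601)/(-204 + 601)) = √(-313175 + 772/397) = √(-124329703/397) = I*√49358892091/397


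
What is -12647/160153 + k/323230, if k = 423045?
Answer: 12732807215/10353250838 ≈ 1.2298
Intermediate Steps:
-12647/160153 + k/323230 = -12647/160153 + 423045/323230 = -12647*1/160153 + 423045*(1/323230) = -12647/160153 + 84609/64646 = 12732807215/10353250838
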